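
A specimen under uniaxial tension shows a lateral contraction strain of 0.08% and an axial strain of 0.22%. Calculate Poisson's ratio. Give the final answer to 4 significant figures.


nu = -epsilon_lat / epsilon_axial
Lateral strain is contraction (negative), so using magnitudes:
nu = 0.08 / 0.22
nu = 0.3636


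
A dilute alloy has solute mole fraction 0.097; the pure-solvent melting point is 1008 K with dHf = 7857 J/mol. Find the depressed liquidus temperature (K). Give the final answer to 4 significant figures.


dT = R*Tm^2*x / dHf
dT = 8.314 * 1008^2 * 0.097 / 7857
dT = 104.291 K
T_new = 1008 - 104.291 = 903.7 K


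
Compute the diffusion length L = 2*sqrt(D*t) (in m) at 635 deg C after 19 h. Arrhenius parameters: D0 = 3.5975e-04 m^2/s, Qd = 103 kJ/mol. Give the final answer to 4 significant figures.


Step 1: D = D0 * exp(-Qd/(R*T))
T = 908.15 K
D = 3.5975e-04 * exp(-103e3 / (8.314 * 908.15)) = 4.28026e-10 m^2/s
Step 2: L = 2*sqrt(D*t)
t = 19 h = 68400 s
L = 2*sqrt(4.28026e-10 * 68400) = 0.01082 m


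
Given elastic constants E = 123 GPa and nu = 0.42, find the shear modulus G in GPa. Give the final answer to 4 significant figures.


G = E / (2*(1+nu))
G = 123 / (2*(1+0.42))
G = 43.31 GPa


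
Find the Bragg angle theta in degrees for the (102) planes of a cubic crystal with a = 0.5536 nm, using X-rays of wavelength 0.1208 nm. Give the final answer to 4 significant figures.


d = a / sqrt(h^2+k^2+l^2)
d = 0.5536 / sqrt(5) = 0.247577 nm
lambda = 2*d*sin(theta)  =>  sin(theta) = lambda / (2*d)
sin(theta) = 0.1208 / (2 * 0.247577) = 0.243964
theta = 14.12 deg


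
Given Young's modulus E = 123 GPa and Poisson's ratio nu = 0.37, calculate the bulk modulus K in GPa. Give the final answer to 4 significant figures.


K = E / (3*(1-2*nu))
K = 123 / (3*(1-2*0.37))
K = 157.7 GPa


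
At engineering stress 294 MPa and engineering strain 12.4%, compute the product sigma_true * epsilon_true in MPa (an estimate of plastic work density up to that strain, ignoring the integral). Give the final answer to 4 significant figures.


sigma_true = sigma_eng * (1 + epsilon_eng)
sigma_true = 294 * (1 + 0.124) = 330.456 MPa
epsilon_true = ln(1 + epsilon_eng)
epsilon_true = ln(1 + 0.124) = 0.116894
sigma_true * epsilon_true = 330.456 * 0.116894 = 38.63 MPa


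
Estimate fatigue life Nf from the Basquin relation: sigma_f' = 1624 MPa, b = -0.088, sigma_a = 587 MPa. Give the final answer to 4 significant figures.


sigma_a = sigma_f' * (2*Nf)^b
2*Nf = (sigma_a / sigma_f')^(1/b)
2*Nf = (587 / 1624)^(1/-0.088)
2*Nf = 105229
Nf = 52610 cycles


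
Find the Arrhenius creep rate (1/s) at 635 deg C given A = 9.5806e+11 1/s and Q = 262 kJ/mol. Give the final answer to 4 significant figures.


rate = A * exp(-Q / (R*T))
T = 635 + 273.15 = 908.15 K
rate = 9.5806e+11 * exp(-262e3 / (8.314 * 908.15))
rate = 8.151e-04 1/s


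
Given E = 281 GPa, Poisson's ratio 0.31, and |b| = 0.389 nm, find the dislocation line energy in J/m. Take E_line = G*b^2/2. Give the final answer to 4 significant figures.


Step 1: G = E / (2*(1+nu))
G = 281 / (2*(1+0.31)) = 107.252 GPa = 1.07252e+11 Pa
Step 2: E_line = G*b^2/2
b = 0.389 nm = 3.89e-10 m
E_line = 0.5 * 1.07252e+11 * (3.89e-10)^2 = 8.115e-09 J/m


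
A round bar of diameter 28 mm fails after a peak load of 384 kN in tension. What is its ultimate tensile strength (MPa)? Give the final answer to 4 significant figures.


A0 = pi*(d/2)^2 = pi*(28/2)^2 = 615.752 mm^2
UTS = F_max / A0 = 384*1000 / 615.752
UTS = 623.6 MPa


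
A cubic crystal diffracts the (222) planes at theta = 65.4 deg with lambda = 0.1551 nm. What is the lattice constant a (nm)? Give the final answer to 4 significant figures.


d = lambda / (2*sin(theta))
d = 0.1551 / (2*sin(65.4 deg))
d = 0.0852914 nm
a = d * sqrt(h^2+k^2+l^2) = 0.0852914 * sqrt(12)
a = 0.2955 nm


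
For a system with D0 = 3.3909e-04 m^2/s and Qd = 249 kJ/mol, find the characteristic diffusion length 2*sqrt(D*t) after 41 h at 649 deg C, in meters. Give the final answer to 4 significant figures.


Step 1: D = D0 * exp(-Qd/(R*T))
T = 922.15 K
D = 3.3909e-04 * exp(-249e3 / (8.314 * 922.15)) = 2.66286e-18 m^2/s
Step 2: L = 2*sqrt(D*t)
t = 41 h = 147600 s
L = 2*sqrt(2.66286e-18 * 147600) = 1.254e-06 m


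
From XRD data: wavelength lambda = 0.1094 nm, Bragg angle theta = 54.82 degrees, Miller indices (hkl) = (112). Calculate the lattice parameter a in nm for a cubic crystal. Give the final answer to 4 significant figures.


d = lambda / (2*sin(theta))
d = 0.1094 / (2*sin(54.82 deg))
d = 0.0669239 nm
a = d * sqrt(h^2+k^2+l^2) = 0.0669239 * sqrt(6)
a = 0.1639 nm


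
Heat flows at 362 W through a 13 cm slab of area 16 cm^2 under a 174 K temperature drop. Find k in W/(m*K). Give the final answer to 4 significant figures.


k = Q*L / (A*dT)
L = 0.13 m, A = 1.6e-03 m^2
k = 362 * 0.13 / (1.6e-03 * 174)
k = 169 W/(m*K)


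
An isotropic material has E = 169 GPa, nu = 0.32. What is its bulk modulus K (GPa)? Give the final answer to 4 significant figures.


K = E / (3*(1-2*nu))
K = 169 / (3*(1-2*0.32))
K = 156.5 GPa


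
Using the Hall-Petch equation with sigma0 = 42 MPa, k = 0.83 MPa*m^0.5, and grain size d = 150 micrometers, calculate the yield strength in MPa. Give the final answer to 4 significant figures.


sigma_y = sigma0 + k / sqrt(d)
d = 150 um = 1.5e-04 m
sigma_y = 42 + 0.83 / sqrt(1.5e-04)
sigma_y = 109.8 MPa


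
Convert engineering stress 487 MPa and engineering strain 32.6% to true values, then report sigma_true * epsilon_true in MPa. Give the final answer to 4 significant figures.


sigma_true = sigma_eng * (1 + epsilon_eng)
sigma_true = 487 * (1 + 0.326) = 645.762 MPa
epsilon_true = ln(1 + epsilon_eng)
epsilon_true = ln(1 + 0.326) = 0.282167
sigma_true * epsilon_true = 645.762 * 0.282167 = 182.2 MPa


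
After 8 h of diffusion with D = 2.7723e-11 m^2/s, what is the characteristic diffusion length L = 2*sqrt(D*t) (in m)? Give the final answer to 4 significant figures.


t = 8 hr = 28800 s
Diffusion length = 2*sqrt(D*t)
= 2*sqrt(2.7723e-11 * 28800)
= 1.787e-03 m


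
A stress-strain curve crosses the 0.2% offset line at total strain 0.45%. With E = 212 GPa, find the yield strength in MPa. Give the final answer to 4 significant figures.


Offset strain = 0.002
Elastic strain at yield = total_strain - offset = 4.5e-03 - 0.002 = 2.5e-03
sigma_y = E * elastic_strain = 212000 * 2.5e-03
sigma_y = 530 MPa


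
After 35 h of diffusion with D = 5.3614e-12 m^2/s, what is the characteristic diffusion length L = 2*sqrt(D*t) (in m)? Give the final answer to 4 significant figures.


t = 35 hr = 126000 s
Diffusion length = 2*sqrt(D*t)
= 2*sqrt(5.3614e-12 * 126000)
= 1.644e-03 m


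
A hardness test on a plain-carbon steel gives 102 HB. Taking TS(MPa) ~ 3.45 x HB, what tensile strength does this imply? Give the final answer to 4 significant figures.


TS (MPa) = 3.45 * HB
TS = 3.45 * 102
TS = 351.9 MPa


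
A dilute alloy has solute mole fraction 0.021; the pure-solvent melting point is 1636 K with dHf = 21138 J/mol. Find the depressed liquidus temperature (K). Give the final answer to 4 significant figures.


dT = R*Tm^2*x / dHf
dT = 8.314 * 1636^2 * 0.021 / 21138
dT = 22.1071 K
T_new = 1636 - 22.1071 = 1614 K


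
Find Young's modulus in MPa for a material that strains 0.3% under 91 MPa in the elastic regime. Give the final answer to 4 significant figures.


E = sigma / epsilon
epsilon = 0.3% = 3e-03
E = 91 / 3e-03
E = 30330 MPa


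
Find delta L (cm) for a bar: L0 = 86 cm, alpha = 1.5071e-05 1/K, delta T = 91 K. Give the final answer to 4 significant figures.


dL = L0 * alpha * dT
dL = 86 * 1.5071e-05 * 91
dL = 0.1179 cm


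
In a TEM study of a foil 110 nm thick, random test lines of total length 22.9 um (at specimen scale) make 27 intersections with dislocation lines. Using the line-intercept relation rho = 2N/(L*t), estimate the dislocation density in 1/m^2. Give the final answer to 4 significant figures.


rho = 2N / (L * t)
L = 22.9 um = 2.29e-05 m, t = 110 nm = 1.1e-07 m
rho = 2 * 27 / (2.29e-05 * 1.1e-07)
rho = 2.144e+13 1/m^2


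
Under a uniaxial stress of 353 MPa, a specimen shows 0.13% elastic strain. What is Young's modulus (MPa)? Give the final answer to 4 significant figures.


E = sigma / epsilon
epsilon = 0.13% = 1.3e-03
E = 353 / 1.3e-03
E = 271500 MPa


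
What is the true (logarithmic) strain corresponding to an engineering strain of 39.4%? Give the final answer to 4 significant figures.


epsilon_true = ln(1 + epsilon_eng)
epsilon_true = ln(1 + 0.394)
epsilon_true = 0.3322


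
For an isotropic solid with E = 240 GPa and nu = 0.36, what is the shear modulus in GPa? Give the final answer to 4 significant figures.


G = E / (2*(1+nu))
G = 240 / (2*(1+0.36))
G = 88.24 GPa


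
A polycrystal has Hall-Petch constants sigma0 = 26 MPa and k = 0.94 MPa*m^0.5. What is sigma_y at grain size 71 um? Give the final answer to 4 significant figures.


sigma_y = sigma0 + k / sqrt(d)
d = 71 um = 7.1e-05 m
sigma_y = 26 + 0.94 / sqrt(7.1e-05)
sigma_y = 137.6 MPa


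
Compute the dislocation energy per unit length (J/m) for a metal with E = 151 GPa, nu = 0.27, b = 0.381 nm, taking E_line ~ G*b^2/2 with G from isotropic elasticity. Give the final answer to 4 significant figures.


Step 1: G = E / (2*(1+nu))
G = 151 / (2*(1+0.27)) = 59.4488 GPa = 5.94488e+10 Pa
Step 2: E_line = G*b^2/2
b = 0.381 nm = 3.81e-10 m
E_line = 0.5 * 5.94488e+10 * (3.81e-10)^2 = 4.315e-09 J/m


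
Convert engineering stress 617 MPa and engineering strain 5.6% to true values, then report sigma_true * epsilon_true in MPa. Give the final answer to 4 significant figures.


sigma_true = sigma_eng * (1 + epsilon_eng)
sigma_true = 617 * (1 + 0.056) = 651.552 MPa
epsilon_true = ln(1 + epsilon_eng)
epsilon_true = ln(1 + 0.056) = 0.0544882
sigma_true * epsilon_true = 651.552 * 0.0544882 = 35.5 MPa


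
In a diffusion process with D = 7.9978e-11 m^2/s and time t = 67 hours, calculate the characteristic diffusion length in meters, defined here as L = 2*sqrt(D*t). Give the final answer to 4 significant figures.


t = 67 hr = 241200 s
Diffusion length = 2*sqrt(D*t)
= 2*sqrt(7.9978e-11 * 241200)
= 8.784e-03 m


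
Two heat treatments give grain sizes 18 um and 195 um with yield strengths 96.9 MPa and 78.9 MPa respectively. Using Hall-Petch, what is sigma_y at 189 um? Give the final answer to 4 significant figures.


sigma_y = sigma0 + k / sqrt(d)
1/sqrt(d1) = 1/sqrt(1.8e-05) = 235.702;  1/sqrt(d2) = 71.6115
k = (sigma1 - sigma2) / (1/sqrt(d1) - 1/sqrt(d2)) = (96.9 - 78.9) / (235.702 - 71.6115) = 0.109695 MPa*m^0.5
sigma0 = sigma1 - k/sqrt(d1) = 96.9 - 0.109695*235.702 = 71.0446 MPa
sigma_y(d3) = 71.0446 + 0.109695 / sqrt(1.89e-04) = 79.02 MPa


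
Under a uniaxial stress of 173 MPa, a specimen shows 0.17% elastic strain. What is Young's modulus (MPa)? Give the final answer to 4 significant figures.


E = sigma / epsilon
epsilon = 0.17% = 1.7e-03
E = 173 / 1.7e-03
E = 101800 MPa


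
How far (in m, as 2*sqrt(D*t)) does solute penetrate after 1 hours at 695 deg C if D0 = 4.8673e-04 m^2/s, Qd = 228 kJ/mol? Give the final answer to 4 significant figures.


Step 1: D = D0 * exp(-Qd/(R*T))
T = 968.15 K
D = 4.8673e-04 * exp(-228e3 / (8.314 * 968.15)) = 2.42968e-16 m^2/s
Step 2: L = 2*sqrt(D*t)
t = 1 h = 3600 s
L = 2*sqrt(2.42968e-16 * 3600) = 1.87e-06 m


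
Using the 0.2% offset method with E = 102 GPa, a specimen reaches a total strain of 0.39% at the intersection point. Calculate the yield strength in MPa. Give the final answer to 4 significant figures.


Offset strain = 0.002
Elastic strain at yield = total_strain - offset = 3.9e-03 - 0.002 = 1.9e-03
sigma_y = E * elastic_strain = 102000 * 1.9e-03
sigma_y = 193.8 MPa


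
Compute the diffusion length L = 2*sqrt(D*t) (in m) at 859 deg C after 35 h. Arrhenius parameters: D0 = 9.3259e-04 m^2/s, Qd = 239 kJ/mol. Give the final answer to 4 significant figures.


Step 1: D = D0 * exp(-Qd/(R*T))
T = 1132.15 K
D = 9.3259e-04 * exp(-239e3 / (8.314 * 1132.15)) = 8.75821e-15 m^2/s
Step 2: L = 2*sqrt(D*t)
t = 35 h = 126000 s
L = 2*sqrt(8.75821e-15 * 126000) = 6.644e-05 m


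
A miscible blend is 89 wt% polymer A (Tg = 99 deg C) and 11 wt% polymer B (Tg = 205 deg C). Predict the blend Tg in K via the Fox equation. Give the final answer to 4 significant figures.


1/Tg = w1/Tg1 + w2/Tg2 (in Kelvin)
Tg1 = 372.15 K, Tg2 = 478.15 K
1/Tg = 0.89/372.15 + 0.11/478.15
Tg = 381.5 K


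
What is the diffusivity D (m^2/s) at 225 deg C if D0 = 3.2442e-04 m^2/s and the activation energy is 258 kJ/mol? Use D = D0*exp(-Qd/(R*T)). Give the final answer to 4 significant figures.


D = D0 * exp(-Qd / (R*T))
T = 498.15 K
D = 3.2442e-04 * exp(-258e3 / (8.314 * 498.15))
D = 2.864e-31 m^2/s


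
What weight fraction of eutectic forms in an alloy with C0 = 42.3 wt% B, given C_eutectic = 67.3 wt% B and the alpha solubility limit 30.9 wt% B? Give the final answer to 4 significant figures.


f_primary = (C_e - C0) / (C_e - C_alpha_max)
f_primary = (67.3 - 42.3) / (67.3 - 30.9)
f_primary = 0.686813
f_eutectic = 1 - 0.686813 = 0.3132


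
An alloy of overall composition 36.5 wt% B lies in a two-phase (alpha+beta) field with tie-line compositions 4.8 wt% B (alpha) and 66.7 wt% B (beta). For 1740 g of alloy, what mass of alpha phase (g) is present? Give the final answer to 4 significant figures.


f_alpha = (C_beta - C0) / (C_beta - C_alpha)
f_alpha = (66.7 - 36.5) / (66.7 - 4.8) = 0.487884
m_alpha = f_alpha * m_total = 0.487884 * 1740 = 848.9 g


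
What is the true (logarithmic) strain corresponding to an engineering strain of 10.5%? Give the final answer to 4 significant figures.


epsilon_true = ln(1 + epsilon_eng)
epsilon_true = ln(1 + 0.105)
epsilon_true = 0.09985


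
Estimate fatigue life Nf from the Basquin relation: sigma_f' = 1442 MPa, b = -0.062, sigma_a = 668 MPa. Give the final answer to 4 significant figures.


sigma_a = sigma_f' * (2*Nf)^b
2*Nf = (sigma_a / sigma_f')^(1/b)
2*Nf = (668 / 1442)^(1/-0.062)
2*Nf = 245551
Nf = 122800 cycles


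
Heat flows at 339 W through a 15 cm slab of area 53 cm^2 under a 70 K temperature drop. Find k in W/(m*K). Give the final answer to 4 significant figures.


k = Q*L / (A*dT)
L = 0.15 m, A = 5.3e-03 m^2
k = 339 * 0.15 / (5.3e-03 * 70)
k = 137.1 W/(m*K)


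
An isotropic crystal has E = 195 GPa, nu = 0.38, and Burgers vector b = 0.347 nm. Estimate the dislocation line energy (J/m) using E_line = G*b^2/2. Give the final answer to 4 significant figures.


Step 1: G = E / (2*(1+nu))
G = 195 / (2*(1+0.38)) = 70.6522 GPa = 7.06522e+10 Pa
Step 2: E_line = G*b^2/2
b = 0.347 nm = 3.47e-10 m
E_line = 0.5 * 7.06522e+10 * (3.47e-10)^2 = 4.254e-09 J/m


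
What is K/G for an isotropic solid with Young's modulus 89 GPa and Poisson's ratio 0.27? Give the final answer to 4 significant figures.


G = E / (2*(1+nu))
G = 89 / (2*(1+0.27)) = 35.0394 GPa
K = E / (3*(1-2*nu))
K = 89 / (3*(1-2*0.27)) = 64.4928 GPa
K/G = 64.4928 / 35.0394 = 1.841


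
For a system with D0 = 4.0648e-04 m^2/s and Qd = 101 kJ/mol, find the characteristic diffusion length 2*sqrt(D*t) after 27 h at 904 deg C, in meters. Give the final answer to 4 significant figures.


Step 1: D = D0 * exp(-Qd/(R*T))
T = 1177.15 K
D = 4.0648e-04 * exp(-101e3 / (8.314 * 1177.15)) = 1.34005e-08 m^2/s
Step 2: L = 2*sqrt(D*t)
t = 27 h = 97200 s
L = 2*sqrt(1.34005e-08 * 97200) = 0.07218 m


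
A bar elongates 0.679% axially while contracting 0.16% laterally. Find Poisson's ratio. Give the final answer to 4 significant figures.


nu = -epsilon_lat / epsilon_axial
Lateral strain is contraction (negative), so using magnitudes:
nu = 0.16 / 0.679
nu = 0.2356


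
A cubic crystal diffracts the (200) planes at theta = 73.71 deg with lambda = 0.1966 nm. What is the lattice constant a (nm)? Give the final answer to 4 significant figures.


d = lambda / (2*sin(theta))
d = 0.1966 / (2*sin(73.71 deg))
d = 0.102411 nm
a = d * sqrt(h^2+k^2+l^2) = 0.102411 * sqrt(4)
a = 0.2048 nm


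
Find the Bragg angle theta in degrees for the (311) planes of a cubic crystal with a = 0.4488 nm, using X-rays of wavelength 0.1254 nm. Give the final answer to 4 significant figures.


d = a / sqrt(h^2+k^2+l^2)
d = 0.4488 / sqrt(11) = 0.135318 nm
lambda = 2*d*sin(theta)  =>  sin(theta) = lambda / (2*d)
sin(theta) = 0.1254 / (2 * 0.135318) = 0.463352
theta = 27.6 deg


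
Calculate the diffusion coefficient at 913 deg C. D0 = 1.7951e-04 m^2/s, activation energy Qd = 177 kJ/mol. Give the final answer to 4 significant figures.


D = D0 * exp(-Qd / (R*T))
T = 1186.15 K
D = 1.7951e-04 * exp(-177e3 / (8.314 * 1186.15))
D = 2.879e-12 m^2/s


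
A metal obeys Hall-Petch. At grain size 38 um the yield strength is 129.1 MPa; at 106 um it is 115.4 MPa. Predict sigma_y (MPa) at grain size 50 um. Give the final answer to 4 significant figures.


sigma_y = sigma0 + k / sqrt(d)
1/sqrt(d1) = 1/sqrt(3.8e-05) = 162.221;  1/sqrt(d2) = 97.1286
k = (sigma1 - sigma2) / (1/sqrt(d1) - 1/sqrt(d2)) = (129.1 - 115.4) / (162.221 - 97.1286) = 0.210469 MPa*m^0.5
sigma0 = sigma1 - k/sqrt(d1) = 129.1 - 0.210469*162.221 = 94.9575 MPa
sigma_y(d3) = 94.9575 + 0.210469 / sqrt(5e-05) = 124.7 MPa


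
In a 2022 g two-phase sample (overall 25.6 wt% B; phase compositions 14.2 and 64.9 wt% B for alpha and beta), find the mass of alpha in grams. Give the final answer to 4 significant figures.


f_alpha = (C_beta - C0) / (C_beta - C_alpha)
f_alpha = (64.9 - 25.6) / (64.9 - 14.2) = 0.775148
m_alpha = f_alpha * m_total = 0.775148 * 2022 = 1567 g


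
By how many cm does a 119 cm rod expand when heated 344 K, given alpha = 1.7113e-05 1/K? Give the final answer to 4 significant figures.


dL = L0 * alpha * dT
dL = 119 * 1.7113e-05 * 344
dL = 0.7005 cm


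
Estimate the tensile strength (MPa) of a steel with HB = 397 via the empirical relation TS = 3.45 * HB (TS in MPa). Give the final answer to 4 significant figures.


TS (MPa) = 3.45 * HB
TS = 3.45 * 397
TS = 1370 MPa


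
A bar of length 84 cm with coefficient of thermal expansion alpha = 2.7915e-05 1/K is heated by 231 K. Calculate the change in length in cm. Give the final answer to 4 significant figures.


dL = L0 * alpha * dT
dL = 84 * 2.7915e-05 * 231
dL = 0.5417 cm


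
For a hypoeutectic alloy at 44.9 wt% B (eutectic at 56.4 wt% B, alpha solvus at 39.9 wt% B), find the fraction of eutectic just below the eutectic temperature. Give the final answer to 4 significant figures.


f_primary = (C_e - C0) / (C_e - C_alpha_max)
f_primary = (56.4 - 44.9) / (56.4 - 39.9)
f_primary = 0.69697
f_eutectic = 1 - 0.69697 = 0.303


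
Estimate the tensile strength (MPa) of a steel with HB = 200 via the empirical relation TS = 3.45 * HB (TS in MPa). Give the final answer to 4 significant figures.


TS (MPa) = 3.45 * HB
TS = 3.45 * 200
TS = 690 MPa


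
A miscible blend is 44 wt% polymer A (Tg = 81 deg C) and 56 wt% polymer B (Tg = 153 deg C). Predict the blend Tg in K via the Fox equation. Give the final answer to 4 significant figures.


1/Tg = w1/Tg1 + w2/Tg2 (in Kelvin)
Tg1 = 354.15 K, Tg2 = 426.15 K
1/Tg = 0.44/354.15 + 0.56/426.15
Tg = 391.2 K


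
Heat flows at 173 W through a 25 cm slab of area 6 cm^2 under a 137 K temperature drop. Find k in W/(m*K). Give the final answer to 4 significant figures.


k = Q*L / (A*dT)
L = 0.25 m, A = 6e-04 m^2
k = 173 * 0.25 / (6e-04 * 137)
k = 526.2 W/(m*K)


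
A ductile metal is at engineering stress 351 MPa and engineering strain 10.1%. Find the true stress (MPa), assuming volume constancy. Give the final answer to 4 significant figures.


sigma_true = sigma_eng * (1 + epsilon_eng)
sigma_true = 351 * (1 + 0.101)
sigma_true = 386.5 MPa


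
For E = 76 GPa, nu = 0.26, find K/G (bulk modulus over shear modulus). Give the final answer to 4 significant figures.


G = E / (2*(1+nu))
G = 76 / (2*(1+0.26)) = 30.1587 GPa
K = E / (3*(1-2*nu))
K = 76 / (3*(1-2*0.26)) = 52.7778 GPa
K/G = 52.7778 / 30.1587 = 1.75


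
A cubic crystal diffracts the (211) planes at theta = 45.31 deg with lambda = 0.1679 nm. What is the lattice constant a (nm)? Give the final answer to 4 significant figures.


d = lambda / (2*sin(theta))
d = 0.1679 / (2*sin(45.31 deg))
d = 0.118086 nm
a = d * sqrt(h^2+k^2+l^2) = 0.118086 * sqrt(6)
a = 0.2893 nm


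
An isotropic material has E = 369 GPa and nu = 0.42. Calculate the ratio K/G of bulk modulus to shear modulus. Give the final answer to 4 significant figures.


G = E / (2*(1+nu))
G = 369 / (2*(1+0.42)) = 129.93 GPa
K = E / (3*(1-2*nu))
K = 369 / (3*(1-2*0.42)) = 768.75 GPa
K/G = 768.75 / 129.93 = 5.917


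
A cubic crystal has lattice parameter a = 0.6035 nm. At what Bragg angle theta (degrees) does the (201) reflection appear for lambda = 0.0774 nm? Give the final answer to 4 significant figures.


d = a / sqrt(h^2+k^2+l^2)
d = 0.6035 / sqrt(5) = 0.269893 nm
lambda = 2*d*sin(theta)  =>  sin(theta) = lambda / (2*d)
sin(theta) = 0.0774 / (2 * 0.269893) = 0.14339
theta = 8.244 deg


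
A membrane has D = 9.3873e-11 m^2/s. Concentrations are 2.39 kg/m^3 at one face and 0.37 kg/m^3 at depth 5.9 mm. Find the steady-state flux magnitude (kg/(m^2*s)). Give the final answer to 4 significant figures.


J = -D * (dC/dx) = D * (C1 - C2) / dx
J = 9.3873e-11 * (2.39 - 0.37) / 5.9e-03
J = 3.214e-08 kg/(m^2*s)


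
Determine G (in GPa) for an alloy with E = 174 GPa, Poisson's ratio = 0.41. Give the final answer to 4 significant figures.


G = E / (2*(1+nu))
G = 174 / (2*(1+0.41))
G = 61.7 GPa


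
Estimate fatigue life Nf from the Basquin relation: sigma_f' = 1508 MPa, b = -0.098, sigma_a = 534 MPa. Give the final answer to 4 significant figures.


sigma_a = sigma_f' * (2*Nf)^b
2*Nf = (sigma_a / sigma_f')^(1/b)
2*Nf = (534 / 1508)^(1/-0.098)
2*Nf = 39867
Nf = 19930 cycles


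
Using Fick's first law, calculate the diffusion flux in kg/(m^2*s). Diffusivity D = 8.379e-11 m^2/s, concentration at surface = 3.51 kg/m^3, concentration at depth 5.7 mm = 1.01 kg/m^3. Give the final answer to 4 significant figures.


J = -D * (dC/dx) = D * (C1 - C2) / dx
J = 8.379e-11 * (3.51 - 1.01) / 5.7e-03
J = 3.675e-08 kg/(m^2*s)


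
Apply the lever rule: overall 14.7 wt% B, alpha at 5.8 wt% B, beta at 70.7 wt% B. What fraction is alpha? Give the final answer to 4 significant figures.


f_alpha = (C_beta - C0) / (C_beta - C_alpha)
f_alpha = (70.7 - 14.7) / (70.7 - 5.8)
f_alpha = 0.8629


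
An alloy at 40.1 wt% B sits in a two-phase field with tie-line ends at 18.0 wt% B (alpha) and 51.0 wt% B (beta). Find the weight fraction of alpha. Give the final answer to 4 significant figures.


f_alpha = (C_beta - C0) / (C_beta - C_alpha)
f_alpha = (51.0 - 40.1) / (51.0 - 18.0)
f_alpha = 0.3303


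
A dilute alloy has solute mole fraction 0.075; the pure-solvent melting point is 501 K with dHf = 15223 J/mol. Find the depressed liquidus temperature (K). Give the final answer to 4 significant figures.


dT = R*Tm^2*x / dHf
dT = 8.314 * 501^2 * 0.075 / 15223
dT = 10.2813 K
T_new = 501 - 10.2813 = 490.7 K


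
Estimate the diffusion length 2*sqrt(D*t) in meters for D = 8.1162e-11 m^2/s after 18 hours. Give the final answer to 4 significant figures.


t = 18 hr = 64800 s
Diffusion length = 2*sqrt(D*t)
= 2*sqrt(8.1162e-11 * 64800)
= 4.587e-03 m


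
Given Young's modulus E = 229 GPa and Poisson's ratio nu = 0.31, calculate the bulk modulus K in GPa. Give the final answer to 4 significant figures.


K = E / (3*(1-2*nu))
K = 229 / (3*(1-2*0.31))
K = 200.9 GPa


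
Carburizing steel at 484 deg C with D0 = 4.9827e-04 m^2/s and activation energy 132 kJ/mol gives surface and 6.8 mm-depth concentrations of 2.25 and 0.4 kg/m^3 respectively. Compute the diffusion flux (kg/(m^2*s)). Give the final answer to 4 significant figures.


Step 1: D = D0 * exp(-Qd/(R*T))
T = 484 + 273.15 = 757.15 K
D = 4.9827e-04 * exp(-132e3 / (8.314 * 757.15)) = 3.89632e-13 m^2/s
Step 2: J = D * (C1 - C2) / dx
J = 3.89632e-13 * (2.25 - 0.4) / 6.8e-03
J = 1.06e-10 kg/(m^2*s)


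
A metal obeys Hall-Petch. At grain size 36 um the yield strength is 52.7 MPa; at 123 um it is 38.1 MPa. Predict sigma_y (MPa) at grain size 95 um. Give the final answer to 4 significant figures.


sigma_y = sigma0 + k / sqrt(d)
1/sqrt(d1) = 1/sqrt(3.6e-05) = 166.667;  1/sqrt(d2) = 90.167
k = (sigma1 - sigma2) / (1/sqrt(d1) - 1/sqrt(d2)) = (52.7 - 38.1) / (166.667 - 90.167) = 0.19085 MPa*m^0.5
sigma0 = sigma1 - k/sqrt(d1) = 52.7 - 0.19085*166.667 = 20.8916 MPa
sigma_y(d3) = 20.8916 + 0.19085 / sqrt(9.5e-05) = 40.47 MPa


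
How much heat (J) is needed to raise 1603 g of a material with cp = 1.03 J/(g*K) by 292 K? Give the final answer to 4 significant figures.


Q = m * cp * dT
Q = 1603 * 1.03 * 292
Q = 482100 J


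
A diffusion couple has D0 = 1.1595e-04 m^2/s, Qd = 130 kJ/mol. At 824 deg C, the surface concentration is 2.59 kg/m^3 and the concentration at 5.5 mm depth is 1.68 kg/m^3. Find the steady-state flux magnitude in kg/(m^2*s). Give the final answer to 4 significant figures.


Step 1: D = D0 * exp(-Qd/(R*T))
T = 824 + 273.15 = 1097.15 K
D = 1.1595e-04 * exp(-130e3 / (8.314 * 1097.15)) = 7.49595e-11 m^2/s
Step 2: J = D * (C1 - C2) / dx
J = 7.49595e-11 * (2.59 - 1.68) / 5.5e-03
J = 1.24e-08 kg/(m^2*s)


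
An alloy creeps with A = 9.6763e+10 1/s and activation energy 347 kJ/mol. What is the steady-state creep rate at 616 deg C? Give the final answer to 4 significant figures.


rate = A * exp(-Q / (R*T))
T = 616 + 273.15 = 889.15 K
rate = 9.6763e+10 * exp(-347e3 / (8.314 * 889.15))
rate = 3.98e-10 1/s


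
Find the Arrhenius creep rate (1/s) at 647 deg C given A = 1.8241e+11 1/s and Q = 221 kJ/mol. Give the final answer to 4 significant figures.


rate = A * exp(-Q / (R*T))
T = 647 + 273.15 = 920.15 K
rate = 1.8241e+11 * exp(-221e3 / (8.314 * 920.15))
rate = 0.05188 1/s


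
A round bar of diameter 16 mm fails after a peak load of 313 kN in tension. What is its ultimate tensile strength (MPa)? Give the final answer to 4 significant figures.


A0 = pi*(d/2)^2 = pi*(16/2)^2 = 201.062 mm^2
UTS = F_max / A0 = 313*1000 / 201.062
UTS = 1557 MPa


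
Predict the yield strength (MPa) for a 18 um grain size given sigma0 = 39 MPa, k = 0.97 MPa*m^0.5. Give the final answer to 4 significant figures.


sigma_y = sigma0 + k / sqrt(d)
d = 18 um = 1.8e-05 m
sigma_y = 39 + 0.97 / sqrt(1.8e-05)
sigma_y = 267.6 MPa


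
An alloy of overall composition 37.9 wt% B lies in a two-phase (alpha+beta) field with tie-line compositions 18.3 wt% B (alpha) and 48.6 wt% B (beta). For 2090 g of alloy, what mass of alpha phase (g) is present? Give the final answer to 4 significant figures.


f_alpha = (C_beta - C0) / (C_beta - C_alpha)
f_alpha = (48.6 - 37.9) / (48.6 - 18.3) = 0.353135
m_alpha = f_alpha * m_total = 0.353135 * 2090 = 738.1 g


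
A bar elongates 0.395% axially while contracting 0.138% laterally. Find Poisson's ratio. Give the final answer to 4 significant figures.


nu = -epsilon_lat / epsilon_axial
Lateral strain is contraction (negative), so using magnitudes:
nu = 0.138 / 0.395
nu = 0.3494


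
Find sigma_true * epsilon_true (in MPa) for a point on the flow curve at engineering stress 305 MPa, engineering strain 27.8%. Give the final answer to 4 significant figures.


sigma_true = sigma_eng * (1 + epsilon_eng)
sigma_true = 305 * (1 + 0.278) = 389.79 MPa
epsilon_true = ln(1 + epsilon_eng)
epsilon_true = ln(1 + 0.278) = 0.245296
sigma_true * epsilon_true = 389.79 * 0.245296 = 95.61 MPa


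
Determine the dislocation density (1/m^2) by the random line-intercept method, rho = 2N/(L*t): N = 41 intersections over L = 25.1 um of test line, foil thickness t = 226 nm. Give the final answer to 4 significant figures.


rho = 2N / (L * t)
L = 25.1 um = 2.51e-05 m, t = 226 nm = 2.26e-07 m
rho = 2 * 41 / (2.51e-05 * 2.26e-07)
rho = 1.446e+13 1/m^2


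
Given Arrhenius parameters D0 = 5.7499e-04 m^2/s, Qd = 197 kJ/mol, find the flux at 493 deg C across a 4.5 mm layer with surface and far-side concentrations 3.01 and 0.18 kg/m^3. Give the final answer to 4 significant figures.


Step 1: D = D0 * exp(-Qd/(R*T))
T = 493 + 273.15 = 766.15 K
D = 5.7499e-04 * exp(-197e3 / (8.314 * 766.15)) = 2.12859e-17 m^2/s
Step 2: J = D * (C1 - C2) / dx
J = 2.12859e-17 * (3.01 - 0.18) / 4.5e-03
J = 1.339e-14 kg/(m^2*s)


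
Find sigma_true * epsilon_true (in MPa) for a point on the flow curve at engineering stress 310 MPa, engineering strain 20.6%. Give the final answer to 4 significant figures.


sigma_true = sigma_eng * (1 + epsilon_eng)
sigma_true = 310 * (1 + 0.206) = 373.86 MPa
epsilon_true = ln(1 + epsilon_eng)
epsilon_true = ln(1 + 0.206) = 0.187309
sigma_true * epsilon_true = 373.86 * 0.187309 = 70.03 MPa


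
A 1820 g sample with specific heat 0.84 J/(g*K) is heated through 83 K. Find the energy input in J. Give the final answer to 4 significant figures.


Q = m * cp * dT
Q = 1820 * 0.84 * 83
Q = 126900 J


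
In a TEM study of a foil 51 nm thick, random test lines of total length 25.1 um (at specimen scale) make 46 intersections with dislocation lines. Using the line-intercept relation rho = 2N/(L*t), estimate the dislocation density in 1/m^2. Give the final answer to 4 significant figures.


rho = 2N / (L * t)
L = 25.1 um = 2.51e-05 m, t = 51 nm = 5.1e-08 m
rho = 2 * 46 / (2.51e-05 * 5.1e-08)
rho = 7.187e+13 1/m^2


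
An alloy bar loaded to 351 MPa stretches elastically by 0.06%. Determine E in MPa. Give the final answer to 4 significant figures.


E = sigma / epsilon
epsilon = 0.06% = 6e-04
E = 351 / 6e-04
E = 585000 MPa


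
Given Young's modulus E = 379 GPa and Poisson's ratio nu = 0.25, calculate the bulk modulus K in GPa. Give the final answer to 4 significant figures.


K = E / (3*(1-2*nu))
K = 379 / (3*(1-2*0.25))
K = 252.7 GPa


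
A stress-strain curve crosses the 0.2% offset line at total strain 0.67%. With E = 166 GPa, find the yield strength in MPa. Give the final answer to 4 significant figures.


Offset strain = 0.002
Elastic strain at yield = total_strain - offset = 6.7e-03 - 0.002 = 4.7e-03
sigma_y = E * elastic_strain = 166000 * 4.7e-03
sigma_y = 780.2 MPa


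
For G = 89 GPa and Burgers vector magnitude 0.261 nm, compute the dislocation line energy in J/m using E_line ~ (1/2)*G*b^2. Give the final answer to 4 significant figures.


E = G*b^2/2
b = 0.261 nm = 2.61e-10 m
G = 89 GPa = 8.9e+10 Pa
E = 0.5 * 8.9e+10 * (2.61e-10)^2
E = 3.031e-09 J/m


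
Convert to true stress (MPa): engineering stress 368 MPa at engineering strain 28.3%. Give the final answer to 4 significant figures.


sigma_true = sigma_eng * (1 + epsilon_eng)
sigma_true = 368 * (1 + 0.283)
sigma_true = 472.1 MPa


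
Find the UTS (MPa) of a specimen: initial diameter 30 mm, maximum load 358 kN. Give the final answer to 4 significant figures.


A0 = pi*(d/2)^2 = pi*(30/2)^2 = 706.858 mm^2
UTS = F_max / A0 = 358*1000 / 706.858
UTS = 506.5 MPa


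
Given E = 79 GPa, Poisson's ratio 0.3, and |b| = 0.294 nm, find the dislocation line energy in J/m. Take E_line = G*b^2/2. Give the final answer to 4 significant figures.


Step 1: G = E / (2*(1+nu))
G = 79 / (2*(1+0.3)) = 30.3846 GPa = 3.03846e+10 Pa
Step 2: E_line = G*b^2/2
b = 0.294 nm = 2.94e-10 m
E_line = 0.5 * 3.03846e+10 * (2.94e-10)^2 = 1.313e-09 J/m


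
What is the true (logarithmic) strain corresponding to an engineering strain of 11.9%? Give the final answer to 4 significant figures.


epsilon_true = ln(1 + epsilon_eng)
epsilon_true = ln(1 + 0.119)
epsilon_true = 0.1124


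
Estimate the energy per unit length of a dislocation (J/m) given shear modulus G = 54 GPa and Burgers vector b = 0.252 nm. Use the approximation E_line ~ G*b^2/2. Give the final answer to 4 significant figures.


E = G*b^2/2
b = 0.252 nm = 2.52e-10 m
G = 54 GPa = 5.4e+10 Pa
E = 0.5 * 5.4e+10 * (2.52e-10)^2
E = 1.715e-09 J/m


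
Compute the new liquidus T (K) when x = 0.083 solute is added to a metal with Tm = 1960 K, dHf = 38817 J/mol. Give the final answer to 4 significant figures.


dT = R*Tm^2*x / dHf
dT = 8.314 * 1960^2 * 0.083 / 38817
dT = 68.2933 K
T_new = 1960 - 68.2933 = 1892 K


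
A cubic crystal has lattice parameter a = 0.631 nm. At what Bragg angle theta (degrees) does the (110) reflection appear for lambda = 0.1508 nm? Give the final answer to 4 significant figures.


d = a / sqrt(h^2+k^2+l^2)
d = 0.631 / sqrt(2) = 0.446184 nm
lambda = 2*d*sin(theta)  =>  sin(theta) = lambda / (2*d)
sin(theta) = 0.1508 / (2 * 0.446184) = 0.168988
theta = 9.729 deg


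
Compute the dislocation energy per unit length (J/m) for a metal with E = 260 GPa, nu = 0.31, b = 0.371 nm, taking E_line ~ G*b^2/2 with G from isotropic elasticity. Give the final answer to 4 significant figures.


Step 1: G = E / (2*(1+nu))
G = 260 / (2*(1+0.31)) = 99.2366 GPa = 9.92366e+10 Pa
Step 2: E_line = G*b^2/2
b = 0.371 nm = 3.71e-10 m
E_line = 0.5 * 9.92366e+10 * (3.71e-10)^2 = 6.83e-09 J/m


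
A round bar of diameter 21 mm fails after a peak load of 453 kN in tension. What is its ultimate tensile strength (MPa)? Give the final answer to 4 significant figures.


A0 = pi*(d/2)^2 = pi*(21/2)^2 = 346.361 mm^2
UTS = F_max / A0 = 453*1000 / 346.361
UTS = 1308 MPa


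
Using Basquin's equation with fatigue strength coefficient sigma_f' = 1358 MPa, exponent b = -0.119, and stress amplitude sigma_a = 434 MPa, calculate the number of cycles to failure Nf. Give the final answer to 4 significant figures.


sigma_a = sigma_f' * (2*Nf)^b
2*Nf = (sigma_a / sigma_f')^(1/b)
2*Nf = (434 / 1358)^(1/-0.119)
2*Nf = 14558.3
Nf = 7279 cycles


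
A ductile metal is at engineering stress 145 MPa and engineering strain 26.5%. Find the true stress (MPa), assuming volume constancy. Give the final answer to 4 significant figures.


sigma_true = sigma_eng * (1 + epsilon_eng)
sigma_true = 145 * (1 + 0.265)
sigma_true = 183.4 MPa


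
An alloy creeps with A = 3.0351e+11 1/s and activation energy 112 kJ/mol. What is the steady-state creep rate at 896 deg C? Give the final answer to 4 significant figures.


rate = A * exp(-Q / (R*T))
T = 896 + 273.15 = 1169.15 K
rate = 3.0351e+11 * exp(-112e3 / (8.314 * 1169.15))
rate = 3.007e+06 1/s


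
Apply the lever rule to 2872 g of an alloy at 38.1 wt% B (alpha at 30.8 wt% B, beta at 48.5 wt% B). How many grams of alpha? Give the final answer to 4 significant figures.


f_alpha = (C_beta - C0) / (C_beta - C_alpha)
f_alpha = (48.5 - 38.1) / (48.5 - 30.8) = 0.587571
m_alpha = f_alpha * m_total = 0.587571 * 2872 = 1688 g


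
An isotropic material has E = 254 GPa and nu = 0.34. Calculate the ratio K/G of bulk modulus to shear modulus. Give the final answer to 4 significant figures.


G = E / (2*(1+nu))
G = 254 / (2*(1+0.34)) = 94.7761 GPa
K = E / (3*(1-2*nu))
K = 254 / (3*(1-2*0.34)) = 264.583 GPa
K/G = 264.583 / 94.7761 = 2.792


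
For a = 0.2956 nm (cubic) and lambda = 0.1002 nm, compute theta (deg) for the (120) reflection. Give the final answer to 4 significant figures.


d = a / sqrt(h^2+k^2+l^2)
d = 0.2956 / sqrt(5) = 0.132196 nm
lambda = 2*d*sin(theta)  =>  sin(theta) = lambda / (2*d)
sin(theta) = 0.1002 / (2 * 0.132196) = 0.378982
theta = 22.27 deg


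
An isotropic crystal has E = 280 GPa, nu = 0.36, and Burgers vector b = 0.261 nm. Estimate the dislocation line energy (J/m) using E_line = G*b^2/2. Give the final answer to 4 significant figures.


Step 1: G = E / (2*(1+nu))
G = 280 / (2*(1+0.36)) = 102.941 GPa = 1.02941e+11 Pa
Step 2: E_line = G*b^2/2
b = 0.261 nm = 2.61e-10 m
E_line = 0.5 * 1.02941e+11 * (2.61e-10)^2 = 3.506e-09 J/m


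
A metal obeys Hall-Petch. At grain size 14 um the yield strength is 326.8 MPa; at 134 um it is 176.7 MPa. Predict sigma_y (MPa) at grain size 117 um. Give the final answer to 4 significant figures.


sigma_y = sigma0 + k / sqrt(d)
1/sqrt(d1) = 1/sqrt(1.4e-05) = 267.261;  1/sqrt(d2) = 86.3868
k = (sigma1 - sigma2) / (1/sqrt(d1) - 1/sqrt(d2)) = (326.8 - 176.7) / (267.261 - 86.3868) = 0.829858 MPa*m^0.5
sigma0 = sigma1 - k/sqrt(d1) = 326.8 - 0.829858*267.261 = 105.011 MPa
sigma_y(d3) = 105.011 + 0.829858 / sqrt(1.17e-04) = 181.7 MPa


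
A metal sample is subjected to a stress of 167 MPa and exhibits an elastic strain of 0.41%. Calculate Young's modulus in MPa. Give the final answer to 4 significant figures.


E = sigma / epsilon
epsilon = 0.41% = 4.1e-03
E = 167 / 4.1e-03
E = 40730 MPa


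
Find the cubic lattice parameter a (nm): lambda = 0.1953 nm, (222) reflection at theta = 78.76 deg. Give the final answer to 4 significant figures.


d = lambda / (2*sin(theta))
d = 0.1953 / (2*sin(78.76 deg))
d = 0.0995596 nm
a = d * sqrt(h^2+k^2+l^2) = 0.0995596 * sqrt(12)
a = 0.3449 nm


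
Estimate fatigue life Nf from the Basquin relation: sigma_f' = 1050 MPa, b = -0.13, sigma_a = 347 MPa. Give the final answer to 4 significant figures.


sigma_a = sigma_f' * (2*Nf)^b
2*Nf = (sigma_a / sigma_f')^(1/b)
2*Nf = (347 / 1050)^(1/-0.13)
2*Nf = 4999.44
Nf = 2500 cycles


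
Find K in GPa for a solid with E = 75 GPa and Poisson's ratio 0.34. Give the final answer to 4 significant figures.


K = E / (3*(1-2*nu))
K = 75 / (3*(1-2*0.34))
K = 78.13 GPa


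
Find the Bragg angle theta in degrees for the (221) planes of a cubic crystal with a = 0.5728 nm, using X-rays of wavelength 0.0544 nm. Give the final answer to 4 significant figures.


d = a / sqrt(h^2+k^2+l^2)
d = 0.5728 / sqrt(9) = 0.190933 nm
lambda = 2*d*sin(theta)  =>  sin(theta) = lambda / (2*d)
sin(theta) = 0.0544 / (2 * 0.190933) = 0.142458
theta = 8.19 deg


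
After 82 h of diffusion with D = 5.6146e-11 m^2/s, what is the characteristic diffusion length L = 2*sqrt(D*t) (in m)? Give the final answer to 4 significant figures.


t = 82 hr = 295200 s
Diffusion length = 2*sqrt(D*t)
= 2*sqrt(5.6146e-11 * 295200)
= 8.142e-03 m


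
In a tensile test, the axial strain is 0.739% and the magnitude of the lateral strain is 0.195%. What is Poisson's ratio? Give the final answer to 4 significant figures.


nu = -epsilon_lat / epsilon_axial
Lateral strain is contraction (negative), so using magnitudes:
nu = 0.195 / 0.739
nu = 0.2639


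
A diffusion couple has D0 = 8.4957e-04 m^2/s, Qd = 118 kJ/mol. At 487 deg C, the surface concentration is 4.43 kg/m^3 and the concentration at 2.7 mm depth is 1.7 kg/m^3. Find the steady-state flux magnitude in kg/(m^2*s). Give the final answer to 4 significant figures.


Step 1: D = D0 * exp(-Qd/(R*T))
T = 487 + 273.15 = 760.15 K
D = 8.4957e-04 * exp(-118e3 / (8.314 * 760.15)) = 6.61289e-12 m^2/s
Step 2: J = D * (C1 - C2) / dx
J = 6.61289e-12 * (4.43 - 1.7) / 2.7e-03
J = 6.686e-09 kg/(m^2*s)


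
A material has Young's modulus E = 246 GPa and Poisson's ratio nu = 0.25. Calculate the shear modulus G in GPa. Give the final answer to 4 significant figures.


G = E / (2*(1+nu))
G = 246 / (2*(1+0.25))
G = 98.4 GPa


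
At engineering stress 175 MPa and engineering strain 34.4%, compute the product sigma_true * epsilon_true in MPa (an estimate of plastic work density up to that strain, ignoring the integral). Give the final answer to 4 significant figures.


sigma_true = sigma_eng * (1 + epsilon_eng)
sigma_true = 175 * (1 + 0.344) = 235.2 MPa
epsilon_true = ln(1 + epsilon_eng)
epsilon_true = ln(1 + 0.344) = 0.29565
sigma_true * epsilon_true = 235.2 * 0.29565 = 69.54 MPa


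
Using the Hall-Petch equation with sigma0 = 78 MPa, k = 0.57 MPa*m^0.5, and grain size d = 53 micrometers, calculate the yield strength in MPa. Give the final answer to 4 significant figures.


sigma_y = sigma0 + k / sqrt(d)
d = 53 um = 5.3e-05 m
sigma_y = 78 + 0.57 / sqrt(5.3e-05)
sigma_y = 156.3 MPa


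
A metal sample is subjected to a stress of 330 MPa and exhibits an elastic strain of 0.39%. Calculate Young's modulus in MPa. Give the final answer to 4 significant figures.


E = sigma / epsilon
epsilon = 0.39% = 3.9e-03
E = 330 / 3.9e-03
E = 84620 MPa
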